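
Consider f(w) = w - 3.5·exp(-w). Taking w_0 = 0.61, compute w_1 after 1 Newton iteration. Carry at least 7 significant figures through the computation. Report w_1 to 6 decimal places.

1.055158

f'(w) = 1 + 3.5·exp(-w)
w_0 = 0.610000: f = -1.291728, f' = 2.901728 → w_1 = 0.610000 - (-1.291728)/(2.901728) = 1.055158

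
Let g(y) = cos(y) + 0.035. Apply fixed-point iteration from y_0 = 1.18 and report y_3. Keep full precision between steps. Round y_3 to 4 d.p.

0.6169

y_1 = g(1.180000) = 0.415925
y_2 = g(0.415925) = 0.949743
y_3 = g(0.949743) = 0.616892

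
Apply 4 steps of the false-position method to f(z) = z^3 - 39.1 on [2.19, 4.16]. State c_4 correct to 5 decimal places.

3.39183

f(2.190000) = -28.596541, f(4.160000) = 32.891296
step 1: c = 3.106200, f(c) = -9.129882 < 0 → new bracket [3.106200, 4.160000]
step 2: c = 3.335158, f(c) = -2.002107 < 0 → new bracket [3.335158, 4.160000]
step 3: c = 3.382486, f(c) = -0.400274 < 0 → new bracket [3.382486, 4.160000]
step 4: c = 3.391834, f(c) = -0.078520 < 0 → new bracket [3.391834, 4.160000]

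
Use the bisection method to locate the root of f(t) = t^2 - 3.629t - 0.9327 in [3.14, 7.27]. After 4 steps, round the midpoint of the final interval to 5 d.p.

3.78531

f(3.140000) = -2.468160, f(7.270000) = 25.537370 (opposite signs)
step 1: m = 5.205000, f(m) = 7.270380 > 0 → root in [3.140000, 5.205000]
step 2: m = 4.172500, f(m) = 1.335054 > 0 → root in [3.140000, 4.172500]
step 3: m = 3.656250, f(m) = -0.833067 < 0 → root in [3.656250, 4.172500]
step 4: m = 3.914375, f(m) = 0.184365 > 0 → root in [3.656250, 3.914375]
Midpoint of [3.656250, 3.914375] = 3.785312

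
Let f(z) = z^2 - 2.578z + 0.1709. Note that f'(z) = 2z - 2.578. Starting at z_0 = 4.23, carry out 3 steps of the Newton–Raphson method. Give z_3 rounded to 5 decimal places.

z_0 = 4.230000: f = 7.158860, f' = 5.882000 → z_1 = 4.230000 - (7.158860)/(5.882000) = 3.012921
z_1 = 3.012921: f = 1.481282, f' = 3.447842 → z_2 = 3.012921 - (1.481282)/(3.447842) = 2.583295
z_2 = 2.583295: f = 0.184578, f' = 2.588590 → z_3 = 2.583295 - (0.184578)/(2.588590) = 2.511990

2.51199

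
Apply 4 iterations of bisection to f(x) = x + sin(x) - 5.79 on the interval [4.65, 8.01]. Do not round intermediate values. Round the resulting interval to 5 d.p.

f(4.650000) = -2.138054, f(8.010000) = 3.207854 (opposite signs)
step 1: m = 6.330000, f(m) = 0.586798 > 0 → root in [4.650000, 6.330000]
step 2: m = 5.490000, f(m) = -1.012592 < 0 → root in [5.490000, 6.330000]
step 3: m = 5.910000, f(m) = -0.244583 < 0 → root in [5.910000, 6.330000]
step 4: m = 6.120000, f(m) = 0.167538 > 0 → root in [5.910000, 6.120000]

[5.91000, 6.12000]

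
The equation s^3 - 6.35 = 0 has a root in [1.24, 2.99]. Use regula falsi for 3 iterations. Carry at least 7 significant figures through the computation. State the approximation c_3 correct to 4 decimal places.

f(1.240000) = -4.443376, f(2.990000) = 20.380899
step 1: c = 1.553238, f(c) = -2.602738 < 0 → new bracket [1.553238, 2.990000]
step 2: c = 1.715941, f(c) = -1.297488 < 0 → new bracket [1.715941, 2.990000]
step 3: c = 1.792196, f(c) = -0.593527 < 0 → new bracket [1.792196, 2.990000]

1.7922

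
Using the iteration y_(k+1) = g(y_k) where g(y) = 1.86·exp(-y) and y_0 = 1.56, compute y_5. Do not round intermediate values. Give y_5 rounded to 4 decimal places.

0.6214

y_1 = g(1.560000) = 0.390853
y_2 = g(0.390853) = 1.258252
y_3 = g(1.258252) = 0.528520
y_4 = g(0.528520) = 1.096427
y_5 = g(1.096427) = 0.621356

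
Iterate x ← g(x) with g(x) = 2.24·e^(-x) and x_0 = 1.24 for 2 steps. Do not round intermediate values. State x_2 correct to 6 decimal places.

1.171465

x_1 = g(1.240000) = 0.648221
x_2 = g(0.648221) = 1.171465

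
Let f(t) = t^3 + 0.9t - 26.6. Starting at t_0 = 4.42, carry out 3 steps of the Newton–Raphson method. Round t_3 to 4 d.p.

f'(t) = 3t^2 + 0.9
t_0 = 4.420000: f = 63.728888, f' = 59.509200 → t_1 = 4.420000 - (63.728888)/(59.509200) = 3.349092
t_1 = 3.349092: f = 13.978990, f' = 34.549248 → t_2 = 3.349092 - (13.978990)/(34.549248) = 2.944481
t_2 = 2.944481: f = 1.578598, f' = 26.909910 → t_3 = 2.944481 - (1.578598)/(26.909910) = 2.885819

2.8858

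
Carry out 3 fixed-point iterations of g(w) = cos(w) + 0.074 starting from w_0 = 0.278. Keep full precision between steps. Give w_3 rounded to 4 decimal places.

w_1 = g(0.278000) = 1.035606
w_2 = g(1.035606) = 0.584005
w_3 = g(0.584005) = 0.908261

0.9083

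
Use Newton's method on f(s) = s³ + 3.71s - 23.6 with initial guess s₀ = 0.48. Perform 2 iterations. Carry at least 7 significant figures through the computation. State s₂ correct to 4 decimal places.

f'(s) = 3s² + 3.71
s_0 = 0.480000: f = -21.708608, f' = 4.401200 → s_1 = 0.480000 - (-21.708608)/(4.401200) = 5.412429
s_1 = 5.412429: f = 155.033936, f' = 91.593174 → s_2 = 5.412429 - (155.033936)/(91.593174) = 3.719793

3.7198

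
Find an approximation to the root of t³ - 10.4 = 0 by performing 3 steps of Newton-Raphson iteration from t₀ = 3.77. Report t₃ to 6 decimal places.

2.188105

f'(t) = 3t²
t_0 = 3.770000: f = 43.182633, f' = 42.638700 → t_1 = 3.770000 - (43.182633)/(42.638700) = 2.757243
t_1 = 2.757243: f = 10.561639, f' = 22.807170 → t_2 = 2.757243 - (10.561639)/(22.807170) = 2.294159
t_2 = 2.294159: f = 1.674540, f' = 15.789498 → t_3 = 2.294159 - (1.674540)/(15.789498) = 2.188105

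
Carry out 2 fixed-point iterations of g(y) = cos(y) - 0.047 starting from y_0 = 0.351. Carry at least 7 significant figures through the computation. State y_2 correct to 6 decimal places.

y_1 = g(0.351000) = 0.892029
y_2 = g(0.892029) = 0.580834

0.580834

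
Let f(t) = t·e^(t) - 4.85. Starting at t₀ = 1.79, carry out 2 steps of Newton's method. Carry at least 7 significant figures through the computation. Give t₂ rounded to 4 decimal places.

1.3206

Newton update: t ← t − f(t)/f'(t).
f'(t) = (t + 1)·e^(t)
t_0 = 1.790000: f = 5.871120, f' = 16.710572 → t_1 = 1.790000 - (5.871120)/(16.710572) = 1.438658
t_1 = 1.438658: f = 1.213998, f' = 10.279035 → t_2 = 1.438658 - (1.213998)/(10.279035) = 1.320554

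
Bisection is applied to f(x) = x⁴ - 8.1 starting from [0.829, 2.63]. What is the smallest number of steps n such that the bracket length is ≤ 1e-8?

28

Initial width b − a = 2.63 − 0.829 = 1.801000.
After n steps the width is (b−a)/2^n; need (b−a)/2^n ≤ 1e-8.
So n ≥ log₂(1.801000/1e-8) = log₂(180100000.0000) ≈ 27.4242.
Hence n = 28.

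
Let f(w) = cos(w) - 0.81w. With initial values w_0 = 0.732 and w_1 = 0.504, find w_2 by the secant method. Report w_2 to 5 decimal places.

0.84072

f(w_0) = 0.150919, f(w_1) = 0.467418
w_2 = 0.504000 - (0.467418)·(0.504000 - 0.732000)/(0.467418 - (0.150919)) = 0.840719; f(w_2) = -0.014056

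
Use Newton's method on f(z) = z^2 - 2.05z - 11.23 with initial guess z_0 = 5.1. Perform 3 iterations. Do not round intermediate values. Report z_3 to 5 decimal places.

Newton update: z ← z − f(z)/f'(z).
f'(z) = 2z - 2.05
z_0 = 5.100000: f = 4.325000, f' = 8.150000 → z_1 = 5.100000 - (4.325000)/(8.150000) = 4.569325
z_1 = 4.569325: f = 0.281616, f' = 7.088650 → z_2 = 4.569325 - (0.281616)/(7.088650) = 4.529597
z_2 = 4.529597: f = 0.001578, f' = 7.009195 → z_3 = 4.529597 - (0.001578)/(7.009195) = 4.529372

4.52937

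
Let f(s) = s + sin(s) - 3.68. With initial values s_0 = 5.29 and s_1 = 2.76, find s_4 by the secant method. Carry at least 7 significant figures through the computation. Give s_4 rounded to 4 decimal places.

4.2611

f(s_0) = 0.772231, f(s_1) = -0.547601
s_2 = 2.760000 - (-0.547601)·(2.760000 - 5.290000)/(-0.547601 - (0.772231)) = 3.809703; f(s_2) = -0.489801
s_3 = 3.809703 - (-0.489801)·(3.809703 - 2.760000)/(-0.489801 - (-0.547601)) = 12.704928; f(s_3) = 9.163042
s_4 = 12.704928 - (9.163042)·(12.704928 - 3.809703)/(9.163042 - (-0.489801)) = 4.261061; f(s_4) = -0.318808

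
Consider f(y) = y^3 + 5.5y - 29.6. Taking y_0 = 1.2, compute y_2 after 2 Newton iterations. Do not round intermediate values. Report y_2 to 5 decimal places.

Newton update: y ← y − f(y)/f'(y).
f'(y) = 3y^2 + 5.5
y_0 = 1.200000: f = -21.272000, f' = 9.820000 → y_1 = 1.200000 - (-21.272000)/(9.820000) = 3.366191
y_1 = 3.366191: f = 27.057192, f' = 39.493735 → y_2 = 3.366191 - (27.057192)/(39.493735) = 2.681091

2.68109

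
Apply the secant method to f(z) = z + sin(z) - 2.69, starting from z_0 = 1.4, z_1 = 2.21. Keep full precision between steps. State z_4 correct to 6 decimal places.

1.700274

Secant update: z_(k+1) = z_k − f(z_k)·(z_k − z_(k-1))/(f(z_k) − f(z_(k-1))).
f(z_0) = -0.304550, f(z_1) = 0.322571
z_2 = 2.210000 - (0.322571)·(2.210000 - 1.400000)/(0.322571 - (-0.304550)) = 1.793362; f(z_2) = 0.078696
z_3 = 1.793362 - (0.078696)·(1.793362 - 2.210000)/(0.078696 - (0.322571)) = 1.658916; f(z_3) = -0.034964
z_4 = 1.658916 - (-0.034964)·(1.658916 - 1.793362)/(-0.034964 - (0.078696)) = 1.700274; f(z_4) = 0.001904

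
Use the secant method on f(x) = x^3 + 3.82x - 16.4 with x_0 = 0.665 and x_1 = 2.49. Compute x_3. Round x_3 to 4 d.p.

2.0055

f(x_0) = -13.565620, f(x_1) = 8.550049
x_2 = 2.490000 - (8.550049)·(2.490000 - 0.665000)/(8.550049 - (-13.565620)) = 1.784444; f(x_2) = -3.901323
x_3 = 1.784444 - (-3.901323)·(1.784444 - 2.490000)/(-3.901323 - (8.550049)) = 2.005512; f(x_3) = -0.672613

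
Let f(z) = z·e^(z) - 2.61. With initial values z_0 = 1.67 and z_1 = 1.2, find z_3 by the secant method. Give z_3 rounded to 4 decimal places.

f(z_0) = 6.261320, f(z_1) = 1.374140
z_2 = 1.200000 - (1.374140)·(1.200000 - 1.670000)/(1.374140 - (6.261320)) = 1.067849; f(z_2) = 0.496496
z_3 = 1.067849 - (0.496496)·(1.067849 - 1.200000)/(0.496496 - (1.374140)) = 0.993089; f(z_3) = 0.070906

0.9931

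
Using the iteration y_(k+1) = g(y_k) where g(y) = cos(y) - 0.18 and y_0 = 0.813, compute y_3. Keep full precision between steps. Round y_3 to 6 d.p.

y_1 = g(0.813000) = 0.507322
y_2 = g(0.507322) = 0.694048
y_3 = g(0.694048) = 0.588663

0.588663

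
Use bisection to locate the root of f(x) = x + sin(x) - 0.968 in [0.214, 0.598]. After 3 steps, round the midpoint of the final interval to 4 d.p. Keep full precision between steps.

f(0.214000) = -0.541630, f(0.598000) = 0.192991 (opposite signs)
step 1: m = 0.406000, f(m) = -0.167062 < 0 → root in [0.406000, 0.598000]
step 2: m = 0.502000, f(m) = 0.015180 > 0 → root in [0.406000, 0.502000]
step 3: m = 0.454000, f(m) = -0.075436 < 0 → root in [0.454000, 0.502000]
Midpoint of [0.454000, 0.502000] = 0.478000

0.4780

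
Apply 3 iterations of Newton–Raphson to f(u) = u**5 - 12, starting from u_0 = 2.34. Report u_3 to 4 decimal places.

1.6514

f'(u) = 5u**4
u_0 = 2.340000: f = 58.158337, f' = 149.910977 → u_1 = 2.340000 - (58.158337)/(149.910977) = 1.952048
u_1 = 1.952048: f = 16.343398, f' = 72.599150 → u_2 = 1.952048 - (16.343398)/(72.599150) = 1.726929
u_2 = 1.726929: f = 3.359344, f' = 44.470103 → u_3 = 1.726929 - (3.359344)/(44.470103) = 1.651388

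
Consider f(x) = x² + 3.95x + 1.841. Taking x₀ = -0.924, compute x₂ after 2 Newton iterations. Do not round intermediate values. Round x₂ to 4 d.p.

f'(x) = 2x + 3.95
x_0 = -0.924000: f = -0.955024, f' = 2.102000 → x_1 = -0.924000 - (-0.955024)/(2.102000) = -0.469659
x_1 = -0.469659: f = 0.206425, f' = 3.010681 → x_2 = -0.469659 - (0.206425)/(3.010681) = -0.538224

-0.5382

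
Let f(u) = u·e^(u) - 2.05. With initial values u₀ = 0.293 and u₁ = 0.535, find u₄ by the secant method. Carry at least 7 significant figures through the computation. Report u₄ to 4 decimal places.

0.8565

Secant update: u_(k+1) = u_k − f(u_k)·(u_k − u_(k-1))/(f(u_k) − f(u_(k-1))).
f(u_0) = -1.657250, f(u_1) = -1.136515
u_2 = 0.535000 - (-1.136515)·(0.535000 - 0.293000)/(-1.136515 - (-1.657250)) = 1.063170; f(u_2) = 1.028447
u_3 = 1.063170 - (1.028447)·(1.063170 - 0.535000)/(1.028447 - (-1.136515)) = 0.812267; f(u_3) = -0.219953
u_4 = 0.812267 - (-0.219953)·(0.812267 - 1.063170)/(-0.219953 - (1.028447)) = 0.856473; f(u_4) = -0.033141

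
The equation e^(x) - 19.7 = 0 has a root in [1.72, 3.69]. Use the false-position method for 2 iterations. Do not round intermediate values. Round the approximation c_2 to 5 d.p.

False-position update: c = (a·f(b) − b·f(a))/(f(b) − f(a)); replace the endpoint whose sign matches f(c).
f(1.720000) = -14.115472, f(3.690000) = 20.344847
step 1: c = 2.526942, f(c) = -7.184824 < 0 → new bracket [2.526942, 3.690000]
step 2: c = 2.830482, f(c) = -2.746363 < 0 → new bracket [2.830482, 3.690000]

2.83048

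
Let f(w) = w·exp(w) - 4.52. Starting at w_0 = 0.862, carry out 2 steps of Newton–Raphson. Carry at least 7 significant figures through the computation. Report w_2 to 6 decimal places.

1.285508

f'(w) = (w + 1)·exp(w)
w_0 = 0.862000: f = -2.478877, f' = 4.409014 → w_1 = 0.862000 - (-2.478877)/(4.409014) = 1.424229
w_1 = 1.424229: f = 1.397181, f' = 10.071836 → w_2 = 1.424229 - (1.397181)/(10.071836) = 1.285508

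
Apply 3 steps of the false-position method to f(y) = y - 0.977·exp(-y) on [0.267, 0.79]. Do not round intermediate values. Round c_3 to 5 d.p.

False-position update: c = (a·f(b) − b·f(a))/(f(b) − f(a)); replace the endpoint whose sign matches f(c).
f(0.267000) = -0.481063, f(0.790000) = 0.346594
step 1: c = 0.570986, f(c) = 0.019012 > 0 → new bracket [0.267000, 0.570986]
step 2: c = 0.559429, f(c) = 0.001039 > 0 → new bracket [0.267000, 0.559429]
step 3: c = 0.558799, f(c) = 0.000057 > 0 → new bracket [0.267000, 0.558799]

0.55880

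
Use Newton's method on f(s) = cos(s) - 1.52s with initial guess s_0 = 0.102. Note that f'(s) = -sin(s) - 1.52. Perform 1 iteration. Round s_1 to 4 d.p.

0.6198

s_0 = 0.102000: f = 0.839763, f' = -1.621823 → s_1 = 0.102000 - (0.839763)/(-1.621823) = 0.619789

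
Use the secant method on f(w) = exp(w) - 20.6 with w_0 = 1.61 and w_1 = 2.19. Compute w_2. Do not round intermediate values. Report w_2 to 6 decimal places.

3.910469

f(w_0) = -15.597189, f(w_1) = -11.664787
w_2 = 2.190000 - (-11.664787)·(2.190000 - 1.610000)/(-11.664787 - (-15.597189)) = 3.910469; f(w_2) = 29.322371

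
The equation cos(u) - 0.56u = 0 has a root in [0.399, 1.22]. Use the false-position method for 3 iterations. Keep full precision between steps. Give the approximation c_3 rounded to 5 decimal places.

0.98585

f(0.399000) = 0.698010, f(1.220000) = -0.339554
step 1: c = 0.951319, f(c) = 0.047871 > 0 → new bracket [0.951319, 1.220000]
step 2: c = 0.984518, f(c) = 0.001935 > 0 → new bracket [0.984518, 1.220000]
step 3: c = 0.985852, f(c) = 0.000076 > 0 → new bracket [0.985852, 1.220000]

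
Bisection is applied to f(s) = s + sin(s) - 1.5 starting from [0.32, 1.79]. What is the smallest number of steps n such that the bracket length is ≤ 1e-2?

Initial width b − a = 1.79 − 0.32 = 1.470000.
After n steps the width is (b−a)/2^n; need (b−a)/2^n ≤ 1e-2.
So n ≥ log₂(1.470000/1e-2) = log₂(147.0000) ≈ 7.1997.
Hence n = 8.

8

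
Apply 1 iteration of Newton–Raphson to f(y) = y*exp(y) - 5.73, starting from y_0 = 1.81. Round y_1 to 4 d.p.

1.4996

Newton update: y ← y − f(y)/f'(y).
f'(y) = (y+1)*exp(y)
y_0 = 1.810000: f = 5.329910, f' = 17.170357 → y_1 = 1.810000 - (5.329910)/(17.170357) = 1.499587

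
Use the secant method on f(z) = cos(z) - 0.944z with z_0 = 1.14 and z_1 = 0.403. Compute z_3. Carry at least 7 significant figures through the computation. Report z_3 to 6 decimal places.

0.767433

f(z_0) = -0.658565, f(z_1) = 0.539457
z_2 = 0.403000 - (0.539457)·(0.403000 - 1.140000)/(0.539457 - (-0.658565)) = 0.734863; f(z_2) = 0.048212
z_3 = 0.734863 - (0.048212)·(0.734863 - 0.403000)/(0.048212 - (0.539457)) = 0.767433; f(z_3) = -0.004761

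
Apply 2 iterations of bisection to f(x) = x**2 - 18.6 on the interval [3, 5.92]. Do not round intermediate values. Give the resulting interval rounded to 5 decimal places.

[3.73000, 4.46000]

f(3.000000) = -9.600000, f(5.920000) = 16.446400 (opposite signs)
step 1: m = 4.460000, f(m) = 1.291600 > 0 → root in [3.000000, 4.460000]
step 2: m = 3.730000, f(m) = -4.687100 < 0 → root in [3.730000, 4.460000]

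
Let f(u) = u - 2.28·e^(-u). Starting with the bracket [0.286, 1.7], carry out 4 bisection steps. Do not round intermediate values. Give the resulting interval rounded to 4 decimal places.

f(0.286000) = -1.426879, f(1.700000) = 1.283482 (opposite signs)
step 1: m = 0.993000, f(m) = 0.148343 > 0 → root in [0.286000, 0.993000]
step 2: m = 0.639500, f(m) = -0.563328 < 0 → root in [0.639500, 0.993000]
step 3: m = 0.816250, f(m) = -0.191707 < 0 → root in [0.816250, 0.993000]
step 4: m = 0.904625, f(m) = -0.018076 < 0 → root in [0.904625, 0.993000]

[0.9046, 0.9930]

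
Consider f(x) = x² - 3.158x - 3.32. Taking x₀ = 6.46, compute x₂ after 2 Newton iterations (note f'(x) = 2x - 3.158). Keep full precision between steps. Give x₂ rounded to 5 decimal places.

4.05438

x_0 = 6.460000: f = 18.010920, f' = 9.762000 → x_1 = 6.460000 - (18.010920)/(9.762000) = 4.614997
x_1 = 4.614997: f = 3.404036, f' = 6.071994 → x_2 = 4.614997 - (3.404036)/(6.071994) = 4.054384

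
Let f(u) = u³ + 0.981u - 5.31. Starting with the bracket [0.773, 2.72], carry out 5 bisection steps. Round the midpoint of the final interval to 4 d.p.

f(0.773000) = -4.089797, f(2.720000) = 17.481968 (opposite signs)
step 1: m = 1.746500, f(m) = 1.730600 > 0 → root in [0.773000, 1.746500]
step 2: m = 1.259750, f(m) = -2.075000 < 0 → root in [1.259750, 1.746500]
step 3: m = 1.503125, f(m) = -0.439297 < 0 → root in [1.503125, 1.746500]
step 4: m = 1.624813, f(m) = 0.573472 > 0 → root in [1.503125, 1.624813]
step 5: m = 1.563969, f(m) = 0.049718 > 0 → root in [1.503125, 1.563969]
Midpoint of [1.503125, 1.563969] = 1.533547

1.5335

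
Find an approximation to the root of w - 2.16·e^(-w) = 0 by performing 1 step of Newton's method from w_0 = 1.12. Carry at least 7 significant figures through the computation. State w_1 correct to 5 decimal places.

f'(w) = 1 + 2.16·e^(-w)
w_0 = 1.120000: f = 0.415236, f' = 1.704764 → w_1 = 1.120000 - (0.415236)/(1.704764) = 0.876426

0.87643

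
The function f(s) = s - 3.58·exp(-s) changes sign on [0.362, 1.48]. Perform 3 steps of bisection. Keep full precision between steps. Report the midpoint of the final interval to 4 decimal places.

f(0.362000) = -2.130691, f(1.480000) = 0.665057 (opposite signs)
step 1: m = 0.921000, f(m) = -0.504272 < 0 → root in [0.921000, 1.480000]
step 2: m = 1.200500, f(m) = 0.122764 > 0 → root in [0.921000, 1.200500]
step 3: m = 1.060750, f(m) = -0.178632 < 0 → root in [1.060750, 1.200500]
Midpoint of [1.060750, 1.200500] = 1.130625

1.1306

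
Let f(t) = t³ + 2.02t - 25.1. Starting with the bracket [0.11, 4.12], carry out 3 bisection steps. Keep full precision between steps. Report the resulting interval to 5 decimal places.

[2.61625, 3.11750]

f(0.110000) = -24.876469, f(4.120000) = 53.156928 (opposite signs)
step 1: m = 2.115000, f(m) = -11.366829 < 0 → root in [2.115000, 4.120000]
step 2: m = 3.117500, f(m) = 11.495728 > 0 → root in [2.115000, 3.117500]
step 3: m = 2.616250, f(m) = -1.907561 < 0 → root in [2.616250, 3.117500]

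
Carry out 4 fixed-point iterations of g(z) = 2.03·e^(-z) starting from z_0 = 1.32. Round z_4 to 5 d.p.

1.08810

z_1 = g(1.320000) = 0.542285
z_2 = g(0.542285) = 1.180279
z_3 = g(1.180279) = 0.623602
z_4 = g(0.623602) = 1.088101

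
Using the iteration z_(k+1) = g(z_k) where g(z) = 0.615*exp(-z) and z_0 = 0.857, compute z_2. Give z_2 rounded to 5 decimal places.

z_1 = g(0.857000) = 0.261027
z_2 = g(0.261027) = 0.473710

0.47371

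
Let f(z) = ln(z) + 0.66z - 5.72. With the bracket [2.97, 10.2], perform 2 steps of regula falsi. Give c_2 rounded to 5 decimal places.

f(2.970000) = -2.671238, f(10.200000) = 3.334388
step 1: c = 6.185827, f(c) = 0.184906 > 0 → new bracket [2.970000, 6.185827]
step 2: c = 5.977635, f(c) = 0.013264 > 0 → new bracket [2.970000, 5.977635]

5.97763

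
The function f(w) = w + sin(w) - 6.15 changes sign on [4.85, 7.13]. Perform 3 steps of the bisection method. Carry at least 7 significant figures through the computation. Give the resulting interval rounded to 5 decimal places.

[5.99000, 6.27500]

f(4.850000) = -2.290547, f(7.130000) = 1.729174 (opposite signs)
step 1: m = 5.990000, f(m) = -0.449003 < 0 → root in [5.990000, 7.130000]
step 2: m = 6.560000, f(m) = 0.683293 > 0 → root in [5.990000, 6.560000]
step 3: m = 6.275000, f(m) = 0.116815 > 0 → root in [5.990000, 6.275000]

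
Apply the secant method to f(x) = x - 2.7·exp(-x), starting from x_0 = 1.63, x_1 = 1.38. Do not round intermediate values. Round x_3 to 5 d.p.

1.00167

f(x_0) = 1.100990, f(x_1) = 0.700738
x_2 = 1.380000 - (0.700738)·(1.380000 - 1.630000)/(0.700738 - (1.100990)) = 0.942315; f(x_2) = -0.109942
x_3 = 0.942315 - (-0.109942)·(0.942315 - 1.380000)/(-0.109942 - (0.700738)) = 1.001672; f(x_3) = 0.010057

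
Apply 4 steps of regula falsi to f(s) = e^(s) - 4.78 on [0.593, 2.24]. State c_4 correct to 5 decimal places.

1.55510

False-position update: c = (a·f(b) − b·f(a))/(f(b) − f(a)); replace the endpoint whose sign matches f(c).
f(0.593000) = -2.970591, f(2.240000) = 4.613331
step 1: c = 1.238123, f(c) = -1.330866 < 0 → new bracket [1.238123, 2.240000]
step 2: c = 1.462437, f(c) = -0.463535 < 0 → new bracket [1.462437, 2.240000]
step 3: c = 1.533431, f(c) = -0.145951 < 0 → new bracket [1.533431, 2.240000]
step 4: c = 1.555099, f(c) = -0.044445 < 0 → new bracket [1.555099, 2.240000]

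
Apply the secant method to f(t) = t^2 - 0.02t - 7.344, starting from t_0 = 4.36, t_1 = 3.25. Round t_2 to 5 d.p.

2.83452

f(t_0) = 11.578400, f(t_1) = 3.153500
t_2 = 3.250000 - (3.153500)·(3.250000 - 4.360000)/(3.153500 - (11.578400)) = 2.834519; f(t_2) = 0.633808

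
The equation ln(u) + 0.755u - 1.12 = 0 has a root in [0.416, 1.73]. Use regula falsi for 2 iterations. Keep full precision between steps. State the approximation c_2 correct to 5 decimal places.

1.24665

False-position update: c = (a·f(b) − b·f(a))/(f(b) − f(a)); replace the endpoint whose sign matches f(c).
f(0.416000) = -1.682990, f(1.730000) = 0.734271
step 1: c = 1.330857, f(c) = 0.170620 > 0 → new bracket [0.416000, 1.330857]
step 2: c = 1.246647, f(c) = 0.041676 > 0 → new bracket [0.416000, 1.246647]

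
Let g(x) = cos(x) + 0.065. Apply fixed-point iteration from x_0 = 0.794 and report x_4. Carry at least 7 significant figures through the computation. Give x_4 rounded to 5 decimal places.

0.78159

x_1 = g(0.794000) = 0.765998
x_2 = g(0.765998) = 0.785691
x_3 = g(0.785691) = 0.771900
x_4 = g(0.771900) = 0.781587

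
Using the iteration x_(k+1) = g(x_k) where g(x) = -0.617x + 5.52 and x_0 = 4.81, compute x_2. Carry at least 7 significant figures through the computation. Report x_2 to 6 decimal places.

3.945274

x_1 = g(4.810000) = 2.552230
x_2 = g(2.552230) = 3.945274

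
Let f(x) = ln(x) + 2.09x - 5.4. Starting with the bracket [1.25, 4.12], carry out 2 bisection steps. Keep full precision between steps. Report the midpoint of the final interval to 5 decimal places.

2.32625

f(1.250000) = -2.564356, f(4.120000) = 4.626653 (opposite signs)
step 1: m = 2.685000, f(m) = 1.199331 > 0 → root in [1.250000, 2.685000]
step 2: m = 1.967500, f(m) = -0.611161 < 0 → root in [1.967500, 2.685000]
Midpoint of [1.967500, 2.685000] = 2.326250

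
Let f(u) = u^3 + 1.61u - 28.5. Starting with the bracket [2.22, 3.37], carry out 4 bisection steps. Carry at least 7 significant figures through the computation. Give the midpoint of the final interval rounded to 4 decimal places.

f(2.220000) = -13.984752, f(3.370000) = 15.198453 (opposite signs)
step 1: m = 2.795000, f(m) = -2.165440 < 0 → root in [2.795000, 3.370000]
step 2: m = 3.082500, f(m) = 5.752143 > 0 → root in [2.795000, 3.082500]
step 3: m = 2.938750, f(m) = 1.611172 > 0 → root in [2.795000, 2.938750]
step 4: m = 2.866875, f(m) = -0.321565 < 0 → root in [2.866875, 2.938750]
Midpoint of [2.866875, 2.938750] = 2.902812

2.9028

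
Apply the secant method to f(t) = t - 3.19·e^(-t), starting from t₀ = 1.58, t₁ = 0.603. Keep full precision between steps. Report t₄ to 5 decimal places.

f(t_0) = 0.922939, f(t_1) = -1.142465
t_2 = 0.603000 - (-1.142465)·(0.603000 - 1.580000)/(-1.142465 - (0.922939)) = 1.143421; f(t_2) = 0.126683
t_3 = 1.143421 - (0.126683)·(1.143421 - 0.603000)/(0.126683 - (-1.142465)) = 1.089478; f(t_3) = 0.016387
t_4 = 1.089478 - (0.016387)·(1.089478 - 1.143421)/(0.016387 - (0.126683)) = 1.081463; f(t_4) = -0.000262

1.08146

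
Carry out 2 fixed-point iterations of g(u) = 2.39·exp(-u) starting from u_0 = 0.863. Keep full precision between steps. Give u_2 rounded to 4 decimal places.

u_1 = g(0.863000) = 1.008328
u_2 = g(1.008328) = 0.871940

0.8719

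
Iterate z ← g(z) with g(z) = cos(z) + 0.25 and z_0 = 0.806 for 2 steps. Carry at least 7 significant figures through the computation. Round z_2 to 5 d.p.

z_1 = g(0.806000) = 0.942390
z_2 = g(0.942390) = 0.837856

0.83786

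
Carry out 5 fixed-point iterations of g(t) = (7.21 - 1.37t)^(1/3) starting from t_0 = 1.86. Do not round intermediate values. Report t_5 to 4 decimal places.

1.6968

t_1 = g(1.860000) = 1.670518
t_2 = g(1.670518) = 1.700967
t_3 = g(1.700967) = 1.696148
t_4 = g(1.696148) = 1.696912
t_5 = g(1.696912) = 1.696791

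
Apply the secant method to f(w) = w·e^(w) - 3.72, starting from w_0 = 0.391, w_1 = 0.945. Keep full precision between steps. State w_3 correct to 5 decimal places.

f(w_0) = -3.141923, f(w_1) = -1.288691
w_2 = 0.945000 - (-1.288691)·(0.945000 - 0.391000)/(-1.288691 - (-3.141923)) = 1.330238; f(w_2) = 1.310884
w_3 = 1.330238 - (1.310884)·(1.330238 - 0.945000)/(1.310884 - (-1.288691)) = 1.135975; f(w_3) = -0.182340

1.13597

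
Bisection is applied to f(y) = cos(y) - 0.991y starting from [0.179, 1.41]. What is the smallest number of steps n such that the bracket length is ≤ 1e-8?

Initial width b − a = 1.41 − 0.179 = 1.231000.
After n steps the width is (b−a)/2^n; need (b−a)/2^n ≤ 1e-8.
So n ≥ log₂(1.231000/1e-8) = log₂(123100000.0000) ≈ 26.8753.
Hence n = 27.

27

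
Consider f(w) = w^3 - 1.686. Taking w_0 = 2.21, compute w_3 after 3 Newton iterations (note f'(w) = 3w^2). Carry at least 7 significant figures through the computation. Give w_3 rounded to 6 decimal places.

w_0 = 2.210000: f = 9.107861, f' = 14.652300 → w_1 = 2.210000 - (9.107861)/(14.652300) = 1.588401
w_1 = 1.588401: f = 2.321561, f' = 7.569049 → w_2 = 1.588401 - (2.321561)/(7.569049) = 1.281683
w_2 = 1.281683: f = 0.419435, f' = 4.928134 → w_3 = 1.281683 - (0.419435)/(4.928134) = 1.196573

1.196573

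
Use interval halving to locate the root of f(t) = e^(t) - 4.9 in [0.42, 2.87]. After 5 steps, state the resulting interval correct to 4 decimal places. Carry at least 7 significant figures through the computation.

f(0.420000) = -3.378038, f(2.870000) = 12.737018 (opposite signs)
step 1: m = 1.645000, f(m) = 0.281010 > 0 → root in [0.420000, 1.645000]
step 2: m = 1.032500, f(m) = -2.091923 < 0 → root in [1.032500, 1.645000]
step 3: m = 1.338750, f(m) = -1.085727 < 0 → root in [1.338750, 1.645000]
step 4: m = 1.491875, f(m) = -0.454577 < 0 → root in [1.491875, 1.645000]
step 5: m = 1.568437, f(m) = -0.100856 < 0 → root in [1.568437, 1.645000]

[1.5684, 1.6450]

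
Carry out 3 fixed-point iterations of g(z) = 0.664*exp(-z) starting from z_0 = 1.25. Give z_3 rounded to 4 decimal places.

0.3835

z_1 = g(1.250000) = 0.190239
z_2 = g(0.190239) = 0.548970
z_3 = g(0.548970) = 0.383490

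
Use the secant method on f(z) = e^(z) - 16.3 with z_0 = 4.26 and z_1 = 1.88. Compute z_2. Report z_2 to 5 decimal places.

2.24100

f(z_0) = 54.509983, f(z_1) = -9.746495
z_2 = 1.880000 - (-9.746495)·(1.880000 - 4.260000)/(-9.746495 - (54.509983)) = 2.241001; f(z_2) = -6.897260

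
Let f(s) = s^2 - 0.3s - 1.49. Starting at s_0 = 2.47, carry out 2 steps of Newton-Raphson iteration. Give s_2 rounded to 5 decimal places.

f'(s) = 2s - 0.3
s_0 = 2.470000: f = 3.869900, f' = 4.640000 → s_1 = 2.470000 - (3.869900)/(4.640000) = 1.635970
s_1 = 1.635970: f = 0.695606, f' = 2.971940 → s_2 = 1.635970 - (0.695606)/(2.971940) = 1.401912

1.40191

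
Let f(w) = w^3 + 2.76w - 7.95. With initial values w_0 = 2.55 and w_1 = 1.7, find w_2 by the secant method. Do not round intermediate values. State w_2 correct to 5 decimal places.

Secant update: w_(k+1) = w_k − f(w_k)·(w_k − w_(k-1))/(f(w_k) − f(w_(k-1))).
f(w_0) = 15.669375, f(w_1) = 1.655000
w_2 = 1.700000 - (1.655000)·(1.700000 - 2.550000)/(1.655000 - (15.669375)) = 1.599621; f(w_2) = 0.558043

1.59962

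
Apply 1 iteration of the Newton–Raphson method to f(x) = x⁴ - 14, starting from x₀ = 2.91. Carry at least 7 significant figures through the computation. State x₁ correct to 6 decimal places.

2.324533

Newton update: x ← x − f(x)/f'(x).
f'(x) = 4x³
x_0 = 2.910000: f = 57.708718, f' = 98.568684 → x_1 = 2.910000 - (57.708718)/(98.568684) = 2.324533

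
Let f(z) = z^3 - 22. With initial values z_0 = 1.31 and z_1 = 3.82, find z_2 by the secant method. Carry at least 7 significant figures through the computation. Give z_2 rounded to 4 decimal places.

2.2368

Secant update: z_(k+1) = z_k − f(z_k)·(z_k − z_(k-1))/(f(z_k) − f(z_(k-1))).
f(z_0) = -19.751909, f(z_1) = 33.742968
z_2 = 3.820000 - (33.742968)·(3.820000 - 1.310000)/(33.742968 - (-19.751909)) = 2.236767; f(z_2) = -10.809170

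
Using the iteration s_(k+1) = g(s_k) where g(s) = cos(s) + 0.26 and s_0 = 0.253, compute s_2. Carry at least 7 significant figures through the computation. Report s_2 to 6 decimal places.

0.595966

s_1 = g(0.253000) = 1.228166
s_2 = g(1.228166) = 0.595966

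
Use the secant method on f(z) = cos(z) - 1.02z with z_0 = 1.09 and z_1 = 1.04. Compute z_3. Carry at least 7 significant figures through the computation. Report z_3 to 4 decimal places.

0.7313

f(z_0) = -0.649315, f(z_1) = -0.554580
z_2 = 1.040000 - (-0.554580)·(1.040000 - 1.090000)/(-0.554580 - (-0.649315)) = 0.747299; f(z_2) = -0.028718
z_3 = 0.747299 - (-0.028718)·(0.747299 - 1.040000)/(-0.028718 - (-0.554580)) = 0.731314; f(z_3) = -0.001643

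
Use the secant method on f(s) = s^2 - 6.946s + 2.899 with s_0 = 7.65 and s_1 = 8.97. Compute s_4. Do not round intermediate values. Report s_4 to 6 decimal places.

6.503756

f(s_0) = 8.284600, f(s_1) = 21.054280
s_2 = 8.970000 - (21.054280)·(8.970000 - 7.650000)/(21.054280 - (8.284600)) = 6.793622; f(s_2) = 1.863802
s_3 = 6.793622 - (1.863802)·(6.793622 - 8.970000)/(1.863802 - (21.054280)) = 6.582250; f(s_3) = 0.504705
s_4 = 6.582250 - (0.504705)·(6.582250 - 6.793622)/(0.504705 - (1.863802)) = 6.503756; f(s_4) = 0.022753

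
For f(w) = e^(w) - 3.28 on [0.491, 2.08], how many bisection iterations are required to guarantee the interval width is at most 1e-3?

Initial width b − a = 2.08 − 0.491 = 1.589000.
After n steps the width is (b−a)/2^n; need (b−a)/2^n ≤ 1e-3.
So n ≥ log₂(1.589000/1e-3) = log₂(1589.0000) ≈ 10.6339.
Hence n = 11.

11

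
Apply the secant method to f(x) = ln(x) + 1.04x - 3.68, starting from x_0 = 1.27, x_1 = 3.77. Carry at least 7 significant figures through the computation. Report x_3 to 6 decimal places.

2.609979

Secant update: x_(k+1) = x_k − f(x_k)·(x_k − x_(k-1))/(f(x_k) − f(x_(k-1))).
f(x_0) = -2.120183, f(x_1) = 1.567875
x_2 = 3.770000 - (1.567875)·(3.770000 - 1.270000)/(1.567875 - (-2.120183)) = 2.707195; f(x_2) = 0.131395
x_3 = 2.707195 - (0.131395)·(2.707195 - 3.770000)/(0.131395 - (1.567875)) = 2.609979; f(x_3) = -0.006279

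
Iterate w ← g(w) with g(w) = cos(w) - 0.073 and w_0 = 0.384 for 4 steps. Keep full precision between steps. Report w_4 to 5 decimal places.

w_1 = g(0.384000) = 0.854174
w_2 = g(0.854174) = 0.583842
w_3 = g(0.583842) = 0.761351
w_4 = g(0.761351) = 0.650905

0.65090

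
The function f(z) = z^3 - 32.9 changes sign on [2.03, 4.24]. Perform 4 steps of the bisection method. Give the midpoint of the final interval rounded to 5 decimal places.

f(2.030000) = -24.534573, f(4.240000) = 43.325024 (opposite signs)
step 1: m = 3.135000, f(m) = -2.088515 < 0 → root in [3.135000, 4.240000]
step 2: m = 3.687500, f(m) = 17.241357 > 0 → root in [3.135000, 3.687500]
step 3: m = 3.411250, f(m) = 6.795442 > 0 → root in [3.135000, 3.411250]
step 4: m = 3.273125, f(m) = 2.166125 > 0 → root in [3.135000, 3.273125]
Midpoint of [3.135000, 3.273125] = 3.204063

3.20406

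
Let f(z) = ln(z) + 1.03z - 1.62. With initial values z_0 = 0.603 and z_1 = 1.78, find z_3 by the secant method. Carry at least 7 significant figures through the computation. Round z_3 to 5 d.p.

Secant update: z_(k+1) = z_k − f(z_k)·(z_k − z_(k-1))/(f(z_k) − f(z_(k-1))).
f(z_0) = -1.504748, f(z_1) = 0.790013
z_2 = 1.780000 - (0.790013)·(1.780000 - 0.603000)/(0.790013 - (-1.504748)) = 1.374796; f(z_2) = 0.114346
z_3 = 1.374796 - (0.114346)·(1.374796 - 1.780000)/(0.114346 - (0.790013)) = 1.306222; f(z_3) = -0.007452

1.30622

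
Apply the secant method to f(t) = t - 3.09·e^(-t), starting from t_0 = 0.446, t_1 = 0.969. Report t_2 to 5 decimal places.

1.04912

f(t_0) = -1.532168, f(t_1) = -0.203539
t_2 = 0.969000 - (-0.203539)·(0.969000 - 0.446000)/(-0.203539 - (-1.532168)) = 1.049121; f(t_2) = -0.033138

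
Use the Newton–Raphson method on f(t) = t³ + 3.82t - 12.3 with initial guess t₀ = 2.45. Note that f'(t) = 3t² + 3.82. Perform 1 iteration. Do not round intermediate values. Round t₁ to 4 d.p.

1.9110

t_0 = 2.450000: f = 11.765125, f' = 21.827500 → t_1 = 2.450000 - (11.765125)/(21.827500) = 1.910995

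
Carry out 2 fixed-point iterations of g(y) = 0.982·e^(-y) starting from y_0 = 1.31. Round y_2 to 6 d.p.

0.753424

y_1 = g(1.310000) = 0.264963
y_2 = g(0.264963) = 0.753424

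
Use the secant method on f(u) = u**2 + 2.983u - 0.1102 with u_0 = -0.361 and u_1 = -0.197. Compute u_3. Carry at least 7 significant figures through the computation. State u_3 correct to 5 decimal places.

0.03337

f(u_0) = -1.056742, f(u_1) = -0.659042
u_2 = -0.197000 - (-0.659042)·(-0.197000 - -0.361000)/(-0.659042 - (-1.056742)) = 0.074770; f(u_2) = 0.118429
u_3 = 0.074770 - (0.118429)·(0.074770 - -0.197000)/(0.118429 - (-0.659042)) = 0.033372; f(u_3) = -0.009537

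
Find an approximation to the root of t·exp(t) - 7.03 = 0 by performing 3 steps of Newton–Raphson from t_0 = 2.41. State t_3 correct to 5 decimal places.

1.53080

f'(t) = (t + 1)·exp(t)
t_0 = 2.410000: f = 19.802846, f' = 37.966808 → t_1 = 2.410000 - (19.802846)/(37.966808) = 1.888417
t_1 = 1.888417: f = 5.450354, f' = 19.089251 → t_2 = 1.888417 - (5.450354)/(19.089251) = 1.602897
t_2 = 1.602897: f = 0.932239, f' = 12.929643 → t_3 = 1.602897 - (0.932239)/(12.929643) = 1.530796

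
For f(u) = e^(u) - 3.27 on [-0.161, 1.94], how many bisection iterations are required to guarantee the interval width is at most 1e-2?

8

Initial width b − a = 1.94 − -0.161 = 2.101000.
After n steps the width is (b−a)/2^n; need (b−a)/2^n ≤ 1e-2.
So n ≥ log₂(2.101000/1e-2) = log₂(210.1000) ≈ 7.7149.
Hence n = 8.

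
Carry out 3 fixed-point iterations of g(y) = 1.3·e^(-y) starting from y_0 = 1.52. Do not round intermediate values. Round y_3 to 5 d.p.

y_1 = g(1.520000) = 0.284325
y_2 = g(0.284325) = 0.978278
y_3 = g(0.978278) = 0.488745

0.48875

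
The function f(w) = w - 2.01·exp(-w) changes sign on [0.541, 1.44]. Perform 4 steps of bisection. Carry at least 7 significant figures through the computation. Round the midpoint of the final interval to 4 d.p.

f(0.541000) = -0.629153, f(1.440000) = 0.963775 (opposite signs)
step 1: m = 0.990500, f(m) = 0.244004 > 0 → root in [0.541000, 0.990500]
step 2: m = 0.765750, f(m) = -0.168870 < 0 → root in [0.765750, 0.990500]
step 3: m = 0.878125, f(m) = 0.042847 > 0 → root in [0.765750, 0.878125]
step 4: m = 0.821937, f(m) = -0.061617 < 0 → root in [0.821937, 0.878125]
Midpoint of [0.821937, 0.878125] = 0.850031

0.8500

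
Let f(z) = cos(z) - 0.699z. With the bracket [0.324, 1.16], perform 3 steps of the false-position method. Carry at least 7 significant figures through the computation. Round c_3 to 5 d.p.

0.89485

f(0.324000) = 0.721494, f(1.160000) = -0.411500
step 1: c = 0.856367, f(c) = 0.056586 > 0 → new bracket [0.856367, 1.160000]
step 2: c = 0.893072, f(c) = 0.002764 > 0 → new bracket [0.893072, 1.160000]
step 3: c = 0.894853, f(c) = 0.000131 > 0 → new bracket [0.894853, 1.160000]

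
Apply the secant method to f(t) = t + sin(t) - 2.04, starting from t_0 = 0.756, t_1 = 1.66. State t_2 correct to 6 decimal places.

1.201283

f(t_0) = -0.597983, f(t_1) = 0.616024
t_2 = 1.660000 - (0.616024)·(1.660000 - 0.756000)/(0.616024 - (-0.597983)) = 1.201283; f(t_2) = 0.093786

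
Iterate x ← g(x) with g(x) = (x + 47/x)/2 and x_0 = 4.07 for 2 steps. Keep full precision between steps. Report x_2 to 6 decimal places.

6.913843

x_1 = g(4.070000) = 7.808956
x_2 = g(7.808956) = 6.913843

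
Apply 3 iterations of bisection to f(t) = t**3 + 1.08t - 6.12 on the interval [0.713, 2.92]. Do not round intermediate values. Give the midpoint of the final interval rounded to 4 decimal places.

1.6786

f(0.713000) = -4.987493, f(2.920000) = 21.930688 (opposite signs)
step 1: m = 1.816500, f(m) = 1.835675 > 0 → root in [0.713000, 1.816500]
step 2: m = 1.264750, f(m) = -2.730985 < 0 → root in [1.264750, 1.816500]
step 3: m = 1.540625, f(m) = -0.799412 < 0 → root in [1.540625, 1.816500]
Midpoint of [1.540625, 1.816500] = 1.678562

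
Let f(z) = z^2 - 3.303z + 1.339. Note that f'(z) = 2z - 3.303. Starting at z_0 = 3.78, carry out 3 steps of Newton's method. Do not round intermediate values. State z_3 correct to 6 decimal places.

2.829936

Newton update: z ← z − f(z)/f'(z).
z_0 = 3.780000: f = 3.142060, f' = 4.257000 → z_1 = 3.780000 - (3.142060)/(4.257000) = 3.041907
z_1 = 3.041907: f = 0.544781, f' = 2.780815 → z_2 = 3.041907 - (0.544781)/(2.780815) = 2.846001
z_2 = 2.846001: f = 0.038379, f' = 2.389001 → z_3 = 2.846001 - (0.038379)/(2.389001) = 2.829936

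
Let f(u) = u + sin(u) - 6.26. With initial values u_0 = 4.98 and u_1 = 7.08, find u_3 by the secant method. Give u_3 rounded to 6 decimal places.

f(u_0) = -2.244405, f(u_1) = 1.535133
u_2 = 7.080000 - (1.535133)·(7.080000 - 4.980000)/(1.535133 - (-2.244405)) = 6.227044; f(u_2) = -0.089068
u_3 = 6.227044 - (-0.089068)·(6.227044 - 7.080000)/(-0.089068 - (1.535133)) = 6.273818; f(u_3) = 0.004452

6.273818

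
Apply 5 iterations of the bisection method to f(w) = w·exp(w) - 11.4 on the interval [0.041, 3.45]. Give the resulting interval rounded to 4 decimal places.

f(0.041000) = -11.357284, f(3.450000) = 97.276353 (opposite signs)
step 1: m = 1.745500, f(m) = -1.400440 < 0 → root in [1.745500, 3.450000]
step 2: m = 2.597750, f(m) = 23.496819 > 0 → root in [1.745500, 2.597750]
step 3: m = 2.171625, f(m) = 7.650641 > 0 → root in [1.745500, 2.171625]
step 4: m = 1.958563, f(m) = 2.484502 > 0 → root in [1.745500, 1.958563]
step 5: m = 1.852031, f(m) = 0.402534 > 0 → root in [1.745500, 1.852031]

[1.7455, 1.8520]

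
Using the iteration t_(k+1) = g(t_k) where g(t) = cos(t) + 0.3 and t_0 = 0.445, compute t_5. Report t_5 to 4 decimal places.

t_1 = g(0.445000) = 1.202611
t_2 = g(1.202611) = 0.659923
t_3 = g(0.659923) = 1.090039
t_4 = g(1.090039) = 0.762451
t_5 = g(0.762451) = 1.023146

1.0231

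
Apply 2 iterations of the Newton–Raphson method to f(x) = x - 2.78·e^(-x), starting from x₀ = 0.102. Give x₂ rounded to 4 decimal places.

0.9983

Newton update: x ← x − f(x)/f'(x).
f'(x) = 1 + 2.78·e^(-x)
x_0 = 0.102000: f = -2.408422, f' = 3.510422 → x_1 = 0.102000 - (-2.408422)/(3.510422) = 0.788078
x_1 = 0.788078: f = -0.476039, f' = 2.264116 → x_2 = 0.788078 - (-0.476039)/(2.264116) = 0.998331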